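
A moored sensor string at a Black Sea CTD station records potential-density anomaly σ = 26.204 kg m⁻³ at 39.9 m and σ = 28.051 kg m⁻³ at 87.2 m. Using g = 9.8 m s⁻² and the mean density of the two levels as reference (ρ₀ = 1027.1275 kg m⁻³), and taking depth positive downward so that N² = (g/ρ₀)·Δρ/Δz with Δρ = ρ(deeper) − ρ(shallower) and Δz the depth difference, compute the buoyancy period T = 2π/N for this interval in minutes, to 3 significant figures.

Δρ = 1028.051 − 1026.204 = 1.847 kg m⁻³ over Δz = 87.2 − 39.9 = 47.3 m.
N² = (9.8/1027.1275) × (1.847/47.3) = 3.7257 × 10⁻⁴ s⁻².
N = √(3.7257 × 10⁻⁴) = 0.019302 rad s⁻¹, so T = 2π/N = 325.52 s = 5.4253 min ≈ 5.43 min.

5.43 min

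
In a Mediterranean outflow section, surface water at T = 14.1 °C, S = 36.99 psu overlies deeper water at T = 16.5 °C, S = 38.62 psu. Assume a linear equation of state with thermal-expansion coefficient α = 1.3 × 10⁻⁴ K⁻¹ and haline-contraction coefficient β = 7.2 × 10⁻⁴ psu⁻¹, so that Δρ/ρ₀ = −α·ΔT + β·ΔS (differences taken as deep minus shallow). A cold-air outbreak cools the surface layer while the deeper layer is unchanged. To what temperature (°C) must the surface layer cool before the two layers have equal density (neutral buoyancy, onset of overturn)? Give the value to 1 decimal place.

Neutral buoyancy requires Δρ = 0, i.e. −α(T_deep − T_surf′) + β(S_deep − S_surf) = 0.
T_surf′ = T_deep − (β/α)·ΔS = 16.5 − (7.2 × 10⁻⁴/1.3 × 10⁻⁴)·(+1.63) = 7.472 °C.
Cooling required: 14.1 − (7.472) = 6.628 °C.

7.5 °C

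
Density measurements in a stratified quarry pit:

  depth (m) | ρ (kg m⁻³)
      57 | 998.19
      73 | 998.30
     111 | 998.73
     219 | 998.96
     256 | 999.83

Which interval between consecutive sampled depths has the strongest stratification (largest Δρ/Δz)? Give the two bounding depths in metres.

219–256 m

Compute the density gradient over each adjacent pair:
  57–73 m: Δρ/Δz = 0.11/16 = 6.9 × 10⁻³ kg m⁻⁴
  73–111 m: Δρ/Δz = 0.43/38 = 0.011 kg m⁻⁴
  111–219 m: Δρ/Δz = 0.23/108 = 2.1 × 10⁻³ kg m⁻⁴
  219–256 m: Δρ/Δz = 0.87/37 = 0.024 kg m⁻⁴
The largest gradient is in the 219–256 m interval — the pycnocline.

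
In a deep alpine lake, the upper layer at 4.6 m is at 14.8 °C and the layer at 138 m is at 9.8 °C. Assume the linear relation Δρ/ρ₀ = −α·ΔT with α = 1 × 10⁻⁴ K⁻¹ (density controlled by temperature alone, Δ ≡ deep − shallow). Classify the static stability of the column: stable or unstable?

stable

ΔT = 9.8 − 14.8 = -5.0 K, so Δρ/ρ₀ = −αΔT = 5.00 × 10⁻⁴.
Δρ/ρ₀ > 0, so Δρ > 0: deeper water is denser → statically stable.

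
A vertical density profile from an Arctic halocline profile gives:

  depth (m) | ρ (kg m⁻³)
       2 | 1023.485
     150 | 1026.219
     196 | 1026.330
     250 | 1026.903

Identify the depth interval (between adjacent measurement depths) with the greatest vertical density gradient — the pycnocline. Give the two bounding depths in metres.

2–150 m

Compute the density gradient over each adjacent pair:
  2–150 m: Δρ/Δz = 2.734/148 = 0.018 kg m⁻⁴
  150–196 m: Δρ/Δz = 0.111/46 = 2.4 × 10⁻³ kg m⁻⁴
  196–250 m: Δρ/Δz = 0.573/54 = 0.011 kg m⁻⁴
The largest gradient is in the 2–150 m interval — the pycnocline.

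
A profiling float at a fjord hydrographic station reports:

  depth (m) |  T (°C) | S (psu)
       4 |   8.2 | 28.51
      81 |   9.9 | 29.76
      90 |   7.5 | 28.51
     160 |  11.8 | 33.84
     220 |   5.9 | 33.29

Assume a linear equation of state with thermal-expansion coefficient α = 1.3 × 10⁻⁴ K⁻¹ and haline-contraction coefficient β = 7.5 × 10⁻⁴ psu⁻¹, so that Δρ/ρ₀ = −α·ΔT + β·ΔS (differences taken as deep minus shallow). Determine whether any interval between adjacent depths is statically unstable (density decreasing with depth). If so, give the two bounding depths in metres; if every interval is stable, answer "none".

Evaluate Δρ/ρ₀ = −αΔT + βΔS across each adjacent pair:
  4–81 m: −αΔT+βΔS = −(1.3 × 10⁻⁴)(+1.7)+(7.5 × 10⁻⁴)(+1.25) = 7.2 × 10⁻⁴ → stable
  81–90 m: −αΔT+βΔS = −(1.3 × 10⁻⁴)(-2.4)+(7.5 × 10⁻⁴)(-1.25) = -6.3 × 10⁻⁴ → UNSTABLE
  90–160 m: −αΔT+βΔS = −(1.3 × 10⁻⁴)(+4.3)+(7.5 × 10⁻⁴)(+5.33) = 3.4 × 10⁻³ → stable
  160–220 m: −αΔT+βΔS = −(1.3 × 10⁻⁴)(-5.9)+(7.5 × 10⁻⁴)(-0.55) = 3.5 × 10⁻⁴ → stable
The 81–90 m interval has Δρ < 0: lighter water underlies denser water.

81–90 m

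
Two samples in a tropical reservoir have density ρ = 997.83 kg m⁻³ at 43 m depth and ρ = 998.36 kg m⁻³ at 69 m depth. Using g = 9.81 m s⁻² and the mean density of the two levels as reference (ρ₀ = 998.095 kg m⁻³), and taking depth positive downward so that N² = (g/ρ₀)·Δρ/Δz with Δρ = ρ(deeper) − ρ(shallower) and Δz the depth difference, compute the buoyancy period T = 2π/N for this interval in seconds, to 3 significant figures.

Δρ = 998.36 − 997.83 = 0.53 kg m⁻³ over Δz = 69 − 43 = 26 m.
N² = (9.81/998.095) × (0.53/26) = 2.0035 × 10⁻⁴ s⁻².
N = √(2.0035 × 10⁻⁴) = 0.014155 rad s⁻¹, so T = 2π/N = 443.88 s ≈ 444 s.

444 s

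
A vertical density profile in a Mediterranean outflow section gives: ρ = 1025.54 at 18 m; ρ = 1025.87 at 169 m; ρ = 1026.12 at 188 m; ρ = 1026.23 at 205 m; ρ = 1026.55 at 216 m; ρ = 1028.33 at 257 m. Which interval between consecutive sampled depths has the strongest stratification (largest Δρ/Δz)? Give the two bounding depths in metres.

Compute the density gradient over each adjacent pair:
  18–169 m: Δρ/Δz = 0.33/151 = 2.2 × 10⁻³ kg m⁻⁴
  169–188 m: Δρ/Δz = 0.25/19 = 0.013 kg m⁻⁴
  188–205 m: Δρ/Δz = 0.11/17 = 6.5 × 10⁻³ kg m⁻⁴
  205–216 m: Δρ/Δz = 0.32/11 = 0.029 kg m⁻⁴
  216–257 m: Δρ/Δz = 1.78/41 = 0.043 kg m⁻⁴
The largest gradient is in the 216–257 m interval — the pycnocline.

216–257 m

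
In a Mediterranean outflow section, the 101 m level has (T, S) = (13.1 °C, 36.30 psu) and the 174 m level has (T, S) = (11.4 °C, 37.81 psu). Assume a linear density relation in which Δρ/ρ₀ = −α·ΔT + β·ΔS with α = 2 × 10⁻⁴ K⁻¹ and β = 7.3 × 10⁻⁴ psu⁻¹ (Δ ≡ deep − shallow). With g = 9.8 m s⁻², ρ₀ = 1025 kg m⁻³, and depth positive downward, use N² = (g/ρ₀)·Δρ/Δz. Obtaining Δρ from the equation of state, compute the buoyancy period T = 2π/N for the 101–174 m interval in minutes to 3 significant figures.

7.53 min

ΔT = -1.7 K, ΔS = +1.51 psu (deep − shallow).
Δρ/ρ₀ = −αΔT + βΔS = 3.40 × 10⁻⁴ + 1.1023 × 10⁻³ = 1.4423 × 10⁻³, so Δρ ≈ 1.478 kg m⁻³.
N² = (g/ρ₀)·Δρ/Δz = g·(Δρ/ρ₀)/Δz = 9.8 × 1.4423 × 10⁻³ / 73 = 1.9362 × 10⁻⁴ s⁻².
N = √(1.9362 × 10⁻⁴) = 0.013915 rad s⁻¹ → T = 2π/N = 451.54 s = 7.5257 min ≈ 7.53 min.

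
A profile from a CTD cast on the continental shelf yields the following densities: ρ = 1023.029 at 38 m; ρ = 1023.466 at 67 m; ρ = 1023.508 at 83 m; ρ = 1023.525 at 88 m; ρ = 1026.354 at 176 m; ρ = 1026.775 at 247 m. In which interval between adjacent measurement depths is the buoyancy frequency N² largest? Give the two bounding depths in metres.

Compute the density gradient over each adjacent pair:
  38–67 m: Δρ/Δz = 0.437/29 = 0.015 kg m⁻⁴
  67–83 m: Δρ/Δz = 0.042/16 = 2.6 × 10⁻³ kg m⁻⁴
  83–88 m: Δρ/Δz = 0.017/5 = 3.4 × 10⁻³ kg m⁻⁴
  88–176 m: Δρ/Δz = 2.829/88 = 0.032 kg m⁻⁴
  176–247 m: Δρ/Δz = 0.421/71 = 5.9 × 10⁻³ kg m⁻⁴
The largest gradient is in the 88–176 m interval — the pycnocline.

88–176 m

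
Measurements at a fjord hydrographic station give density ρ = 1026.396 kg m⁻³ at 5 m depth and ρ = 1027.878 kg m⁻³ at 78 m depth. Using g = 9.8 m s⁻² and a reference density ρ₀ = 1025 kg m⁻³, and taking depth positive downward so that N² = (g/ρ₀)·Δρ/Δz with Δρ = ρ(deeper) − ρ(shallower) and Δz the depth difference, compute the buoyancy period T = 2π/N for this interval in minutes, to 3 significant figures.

Δρ = 1027.878 − 1026.396 = 1.482 kg m⁻³ over Δz = 78 − 5 = 73 m.
N² = (9.8/1025) × (1.482/73) = 1.9410 × 10⁻⁴ s⁻².
N = √(1.9410 × 10⁻⁴) = 0.013932 rad s⁻¹, so T = 2π/N = 450.99 s = 7.5165 min ≈ 7.52 min.
N² > 0, so the interval is statically stable.

7.52 min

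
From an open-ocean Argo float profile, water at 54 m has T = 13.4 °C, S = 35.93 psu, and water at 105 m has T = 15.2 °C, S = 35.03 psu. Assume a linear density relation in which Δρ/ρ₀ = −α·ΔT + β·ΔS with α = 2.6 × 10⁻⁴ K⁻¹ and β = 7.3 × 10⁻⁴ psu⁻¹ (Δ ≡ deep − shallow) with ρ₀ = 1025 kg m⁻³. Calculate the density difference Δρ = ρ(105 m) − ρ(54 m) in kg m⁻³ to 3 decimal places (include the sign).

-1.153 kg m⁻³

ΔT = +1.8 K, ΔS = -0.90 psu (deep − shallow).
Δρ/ρ₀ = −(2.6 × 10⁻⁴)(+1.8) + (7.3 × 10⁻⁴)(-0.90) = -1.125 × 10⁻³.
Δρ = 1025 × (-1.125 × 10⁻³) = -1.153 kg m⁻³.
Negative Δρ: lighter below, statically unstable.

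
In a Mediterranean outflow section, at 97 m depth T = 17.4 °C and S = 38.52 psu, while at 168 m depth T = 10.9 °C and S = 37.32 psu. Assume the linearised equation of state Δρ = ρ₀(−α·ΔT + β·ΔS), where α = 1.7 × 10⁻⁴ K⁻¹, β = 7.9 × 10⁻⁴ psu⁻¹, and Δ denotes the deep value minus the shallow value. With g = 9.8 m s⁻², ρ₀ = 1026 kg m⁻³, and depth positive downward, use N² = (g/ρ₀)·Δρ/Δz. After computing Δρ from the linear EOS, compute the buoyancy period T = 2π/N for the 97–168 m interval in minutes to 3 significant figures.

ΔT = -6.5 K, ΔS = -1.20 psu (deep − shallow).
Δρ/ρ₀ = −αΔT + βΔS = 1.105 × 10⁻³ − 9.48 × 10⁻⁴ = 1.57 × 10⁻⁴, so Δρ ≈ 0.1611 kg m⁻³.
N² = (g/ρ₀)·Δρ/Δz = g·(Δρ/ρ₀)/Δz = 9.8 × 1.57 × 10⁻⁴ / 71 = 2.1670 × 10⁻⁵ s⁻².
N = √(2.1670 × 10⁻⁵) = 4.6551 × 10⁻³ rad s⁻¹ → T = 2π/N = 1.3497 × 10³ s = 22.495 min ≈ 22.5 min.

22.5 min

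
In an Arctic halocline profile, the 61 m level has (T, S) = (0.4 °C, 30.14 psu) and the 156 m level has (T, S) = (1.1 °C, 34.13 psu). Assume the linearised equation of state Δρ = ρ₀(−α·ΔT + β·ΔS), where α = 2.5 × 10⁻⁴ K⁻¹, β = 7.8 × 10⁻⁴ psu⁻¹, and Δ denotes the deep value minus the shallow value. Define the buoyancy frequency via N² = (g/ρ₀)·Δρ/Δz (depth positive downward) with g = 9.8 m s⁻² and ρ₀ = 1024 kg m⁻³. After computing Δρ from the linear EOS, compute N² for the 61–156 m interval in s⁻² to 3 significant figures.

ΔT = +0.7 K, ΔS = +3.99 psu (deep − shallow).
Δρ/ρ₀ = −αΔT + βΔS = -1.75 × 10⁻⁴ + 3.1122 × 10⁻³ = 2.9372 × 10⁻³, so Δρ ≈ 3.008 kg m⁻³.
N² = (g/ρ₀)·Δρ/Δz = g·(Δρ/ρ₀)/Δz = 9.8 × 2.9372 × 10⁻³ / 95 = 3.0300 × 10⁻⁴ s⁻² ≈ 3.03 × 10⁻⁴ s⁻².

3.03 × 10⁻⁴ s⁻²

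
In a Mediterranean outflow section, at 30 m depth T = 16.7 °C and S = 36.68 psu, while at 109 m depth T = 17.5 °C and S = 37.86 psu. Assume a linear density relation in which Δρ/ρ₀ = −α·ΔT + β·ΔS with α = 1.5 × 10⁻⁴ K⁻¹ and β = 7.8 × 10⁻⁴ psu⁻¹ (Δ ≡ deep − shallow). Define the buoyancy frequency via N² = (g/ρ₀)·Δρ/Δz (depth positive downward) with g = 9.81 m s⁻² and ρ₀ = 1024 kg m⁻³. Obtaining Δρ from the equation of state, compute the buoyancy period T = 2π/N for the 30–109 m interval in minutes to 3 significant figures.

10.5 min

ΔT = +0.8 K, ΔS = +1.18 psu (deep − shallow).
Δρ/ρ₀ = −αΔT + βΔS = -1.20 × 10⁻⁴ + 9.204 × 10⁻⁴ = 8.004 × 10⁻⁴, so Δρ ≈ 0.8196 kg m⁻³.
N² = (g/ρ₀)·Δρ/Δz = g·(Δρ/ρ₀)/Δz = 9.81 × 8.004 × 10⁻⁴ / 79 = 9.9391 × 10⁻⁵ s⁻².
N = √(9.9391 × 10⁻⁵) = 9.9695 × 10⁻³ rad s⁻¹ → T = 2π/N = 630.24 s = 10.504 min ≈ 10.5 min.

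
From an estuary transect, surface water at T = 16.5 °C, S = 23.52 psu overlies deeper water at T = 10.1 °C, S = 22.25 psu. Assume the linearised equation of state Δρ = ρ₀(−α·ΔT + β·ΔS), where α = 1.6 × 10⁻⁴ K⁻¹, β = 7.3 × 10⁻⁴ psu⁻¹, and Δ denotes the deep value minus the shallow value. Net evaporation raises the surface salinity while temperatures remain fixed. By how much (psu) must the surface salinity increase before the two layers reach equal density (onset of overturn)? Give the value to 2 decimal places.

0.13 psu

Neutral buoyancy requires −α(T_deep − T_surf) + β(S_deep − S_surf′) = 0.
S_surf′ = S_deep − (α/β)·ΔT = 22.25 − (1.6 × 10⁻⁴/7.3 × 10⁻⁴)·(-6.4) = 23.6527 psu.
Increase required: 23.6527 − 23.52 = 0.1327 psu.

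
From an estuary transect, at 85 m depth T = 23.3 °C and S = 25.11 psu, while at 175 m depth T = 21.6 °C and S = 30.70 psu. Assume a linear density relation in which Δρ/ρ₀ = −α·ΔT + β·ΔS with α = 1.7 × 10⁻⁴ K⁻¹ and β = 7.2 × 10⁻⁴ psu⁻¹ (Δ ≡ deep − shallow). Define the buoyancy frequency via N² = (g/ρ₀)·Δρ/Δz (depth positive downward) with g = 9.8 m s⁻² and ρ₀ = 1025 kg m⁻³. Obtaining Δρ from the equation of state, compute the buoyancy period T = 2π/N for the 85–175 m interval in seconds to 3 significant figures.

ΔT = -1.7 K, ΔS = +5.59 psu (deep − shallow).
Δρ/ρ₀ = −αΔT + βΔS = 2.89 × 10⁻⁴ + 4.0248 × 10⁻³ = 4.3138 × 10⁻³, so Δρ ≈ 4.422 kg m⁻³.
N² = (g/ρ₀)·Δρ/Δz = g·(Δρ/ρ₀)/Δz = 9.8 × 4.3138 × 10⁻³ / 90 = 4.6972 × 10⁻⁴ s⁻².
N = √(4.6972 × 10⁻⁴) = 0.021673 rad s⁻¹ → T = 2π/N = 289.91 s ≈ 290 s.

290 s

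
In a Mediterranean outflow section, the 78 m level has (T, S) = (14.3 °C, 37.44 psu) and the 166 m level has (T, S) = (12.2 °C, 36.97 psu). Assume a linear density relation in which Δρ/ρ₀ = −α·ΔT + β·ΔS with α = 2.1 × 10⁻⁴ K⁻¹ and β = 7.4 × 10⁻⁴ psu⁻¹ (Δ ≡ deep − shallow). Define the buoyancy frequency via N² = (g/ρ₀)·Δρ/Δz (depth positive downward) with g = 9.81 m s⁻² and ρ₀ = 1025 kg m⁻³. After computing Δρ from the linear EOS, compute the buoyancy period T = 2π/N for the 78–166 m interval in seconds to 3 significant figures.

ΔT = -2.1 K, ΔS = -0.47 psu (deep − shallow).
Δρ/ρ₀ = −αΔT + βΔS = 4.41 × 10⁻⁴ − 3.478 × 10⁻⁴ = 9.32 × 10⁻⁵, so Δρ ≈ 0.09553 kg m⁻³.
N² = (g/ρ₀)·Δρ/Δz = g·(Δρ/ρ₀)/Δz = 9.81 × 9.32 × 10⁻⁵ / 88 = 1.0390 × 10⁻⁵ s⁻².
N = √(1.0390 × 10⁻⁵) = 3.2234 × 10⁻³ rad s⁻¹ → T = 2π/N = 1.9492 × 10³ s ≈ 1.95 × 10³ s.

1.95 × 10³ s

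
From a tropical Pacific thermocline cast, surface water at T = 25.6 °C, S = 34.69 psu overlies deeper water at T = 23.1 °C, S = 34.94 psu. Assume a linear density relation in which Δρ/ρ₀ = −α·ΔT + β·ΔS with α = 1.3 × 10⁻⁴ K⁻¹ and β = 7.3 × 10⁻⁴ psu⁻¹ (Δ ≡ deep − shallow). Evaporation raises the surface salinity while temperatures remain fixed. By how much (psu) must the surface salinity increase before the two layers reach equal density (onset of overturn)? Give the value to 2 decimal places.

0.70 psu

Neutral buoyancy requires −α(T_deep − T_surf) + β(S_deep − S_surf′) = 0.
S_surf′ = S_deep − (α/β)·ΔT = 34.94 − (1.3 × 10⁻⁴/7.3 × 10⁻⁴)·(-2.5) = 35.3852 psu.
Increase required: 35.3852 − 34.69 = 0.6952 psu.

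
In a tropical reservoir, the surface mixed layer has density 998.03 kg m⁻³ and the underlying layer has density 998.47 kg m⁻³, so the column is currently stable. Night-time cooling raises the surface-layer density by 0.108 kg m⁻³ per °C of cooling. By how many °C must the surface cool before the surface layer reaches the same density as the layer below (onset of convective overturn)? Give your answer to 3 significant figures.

4.07 °C

Density deficit of the surface layer: 998.47 − 998.03 = 0.44 kg m⁻³.
Required change = 0.44 / 0.108 = 4.07 °C.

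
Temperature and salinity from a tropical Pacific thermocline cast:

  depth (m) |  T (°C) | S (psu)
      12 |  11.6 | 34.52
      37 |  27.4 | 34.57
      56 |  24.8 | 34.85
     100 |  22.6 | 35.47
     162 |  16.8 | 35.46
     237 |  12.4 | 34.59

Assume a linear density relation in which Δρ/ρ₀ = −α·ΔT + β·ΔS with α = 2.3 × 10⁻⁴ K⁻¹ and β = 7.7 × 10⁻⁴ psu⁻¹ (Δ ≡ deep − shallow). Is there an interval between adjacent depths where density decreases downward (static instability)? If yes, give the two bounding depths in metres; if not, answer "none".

Evaluate Δρ/ρ₀ = −αΔT + βΔS across each adjacent pair:
  12–37 m: −αΔT+βΔS = −(2.3 × 10⁻⁴)(+15.8)+(7.7 × 10⁻⁴)(+0.05) = -3.6 × 10⁻³ → UNSTABLE
  37–56 m: −αΔT+βΔS = −(2.3 × 10⁻⁴)(-2.6)+(7.7 × 10⁻⁴)(+0.28) = 8.1 × 10⁻⁴ → stable
  56–100 m: −αΔT+βΔS = −(2.3 × 10⁻⁴)(-2.2)+(7.7 × 10⁻⁴)(+0.62) = 9.8 × 10⁻⁴ → stable
  100–162 m: −αΔT+βΔS = −(2.3 × 10⁻⁴)(-5.8)+(7.7 × 10⁻⁴)(-0.01) = 1.3 × 10⁻³ → stable
  162–237 m: −αΔT+βΔS = −(2.3 × 10⁻⁴)(-4.4)+(7.7 × 10⁻⁴)(-0.87) = 3.4 × 10⁻⁴ → stable
The 12–37 m interval has Δρ < 0: lighter water underlies denser water.

12–37 m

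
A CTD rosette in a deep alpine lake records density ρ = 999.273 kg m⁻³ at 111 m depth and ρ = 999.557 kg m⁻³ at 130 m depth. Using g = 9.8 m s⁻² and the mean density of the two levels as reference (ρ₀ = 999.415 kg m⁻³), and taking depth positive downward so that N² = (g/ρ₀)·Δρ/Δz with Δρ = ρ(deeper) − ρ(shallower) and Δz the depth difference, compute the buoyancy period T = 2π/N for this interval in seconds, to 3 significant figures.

Δρ = 999.557 − 999.273 = 0.284 kg m⁻³ over Δz = 130 − 111 = 19 m.
N² = (9.8/999.415) × (0.284/19) = 1.4657 × 10⁻⁴ s⁻².
N = √(1.4657 × 10⁻⁴) = 0.012107 rad s⁻¹, so T = 2π/N = 518.97 s ≈ 519 s.

519 s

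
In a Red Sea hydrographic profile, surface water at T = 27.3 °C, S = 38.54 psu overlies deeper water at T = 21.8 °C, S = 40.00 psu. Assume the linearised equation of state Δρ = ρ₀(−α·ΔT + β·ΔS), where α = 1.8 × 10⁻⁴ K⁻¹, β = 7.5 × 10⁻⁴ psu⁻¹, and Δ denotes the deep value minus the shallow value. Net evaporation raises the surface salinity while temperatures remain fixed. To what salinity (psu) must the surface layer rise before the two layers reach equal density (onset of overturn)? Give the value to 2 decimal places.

41.32 psu

Neutral buoyancy requires −α(T_deep − T_surf) + β(S_deep − S_surf′) = 0.
S_surf′ = S_deep − (α/β)·ΔT = 40.00 − (1.8 × 10⁻⁴/7.5 × 10⁻⁴)·(-5.5) = 41.3200 psu.
Increase required: 41.3200 − 38.54 = 2.7800 psu.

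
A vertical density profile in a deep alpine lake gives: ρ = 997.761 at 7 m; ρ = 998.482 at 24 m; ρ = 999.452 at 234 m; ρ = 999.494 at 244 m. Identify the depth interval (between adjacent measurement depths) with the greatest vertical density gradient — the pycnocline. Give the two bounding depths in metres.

7–24 m

Compute the density gradient over each adjacent pair:
  7–24 m: Δρ/Δz = 0.721/17 = 0.042 kg m⁻⁴
  24–234 m: Δρ/Δz = 0.970/210 = 4.6 × 10⁻³ kg m⁻⁴
  234–244 m: Δρ/Δz = 0.042/10 = 4.2 × 10⁻³ kg m⁻⁴
The largest gradient is in the 7–24 m interval — the pycnocline.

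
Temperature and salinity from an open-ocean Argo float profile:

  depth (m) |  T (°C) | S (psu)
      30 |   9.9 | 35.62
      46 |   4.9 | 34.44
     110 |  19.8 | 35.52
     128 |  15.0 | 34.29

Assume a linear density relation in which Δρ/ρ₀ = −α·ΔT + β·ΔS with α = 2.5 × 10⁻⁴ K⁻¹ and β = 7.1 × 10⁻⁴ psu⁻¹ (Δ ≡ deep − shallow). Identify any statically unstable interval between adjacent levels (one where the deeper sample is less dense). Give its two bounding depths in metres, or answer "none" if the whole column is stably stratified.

Evaluate Δρ/ρ₀ = −αΔT + βΔS across each adjacent pair:
  30–46 m: −αΔT+βΔS = −(2.5 × 10⁻⁴)(-5.0)+(7.1 × 10⁻⁴)(-1.18) = 4.1 × 10⁻⁴ → stable
  46–110 m: −αΔT+βΔS = −(2.5 × 10⁻⁴)(+14.9)+(7.1 × 10⁻⁴)(+1.08) = -3.0 × 10⁻³ → UNSTABLE
  110–128 m: −αΔT+βΔS = −(2.5 × 10⁻⁴)(-4.8)+(7.1 × 10⁻⁴)(-1.23) = 3.3 × 10⁻⁴ → stable
The 46–110 m interval has Δρ < 0: lighter water underlies denser water.

46–110 m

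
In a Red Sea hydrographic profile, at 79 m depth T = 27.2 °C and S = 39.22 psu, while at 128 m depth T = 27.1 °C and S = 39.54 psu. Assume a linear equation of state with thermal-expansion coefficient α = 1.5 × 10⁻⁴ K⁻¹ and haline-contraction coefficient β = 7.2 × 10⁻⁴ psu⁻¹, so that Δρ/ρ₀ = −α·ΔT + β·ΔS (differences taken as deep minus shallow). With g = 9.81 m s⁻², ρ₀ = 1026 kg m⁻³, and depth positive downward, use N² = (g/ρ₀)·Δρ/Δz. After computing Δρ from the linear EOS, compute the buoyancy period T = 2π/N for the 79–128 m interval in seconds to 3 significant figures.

ΔT = -0.1 K, ΔS = +0.32 psu (deep − shallow).
Δρ/ρ₀ = −αΔT + βΔS = 1.50 × 10⁻⁵ + 2.304 × 10⁻⁴ = 2.454 × 10⁻⁴, so Δρ ≈ 0.2518 kg m⁻³.
N² = (g/ρ₀)·Δρ/Δz = g·(Δρ/ρ₀)/Δz = 9.81 × 2.454 × 10⁻⁴ / 49 = 4.9130 × 10⁻⁵ s⁻².
N = √(4.9130 × 10⁻⁵) = 7.0093 × 10⁻³ rad s⁻¹ → T = 2π/N = 896.41 s ≈ 896 s.

896 s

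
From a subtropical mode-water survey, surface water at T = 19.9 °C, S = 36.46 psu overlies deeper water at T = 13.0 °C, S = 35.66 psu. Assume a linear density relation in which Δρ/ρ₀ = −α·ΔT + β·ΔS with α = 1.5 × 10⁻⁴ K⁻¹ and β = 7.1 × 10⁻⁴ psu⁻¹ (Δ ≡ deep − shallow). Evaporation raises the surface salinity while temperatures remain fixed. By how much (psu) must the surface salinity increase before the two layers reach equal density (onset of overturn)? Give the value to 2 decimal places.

Neutral buoyancy requires −α(T_deep − T_surf) + β(S_deep − S_surf′) = 0.
S_surf′ = S_deep − (α/β)·ΔT = 35.66 − (1.5 × 10⁻⁴/7.1 × 10⁻⁴)·(-6.9) = 37.1177 psu.
Increase required: 37.1177 − 36.46 = 0.6577 psu.

0.66 psu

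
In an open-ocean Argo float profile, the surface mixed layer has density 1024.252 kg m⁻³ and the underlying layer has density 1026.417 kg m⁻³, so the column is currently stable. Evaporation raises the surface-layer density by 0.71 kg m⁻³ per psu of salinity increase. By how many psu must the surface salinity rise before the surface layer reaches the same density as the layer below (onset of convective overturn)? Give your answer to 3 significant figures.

3.05 psu

Density deficit of the surface layer: 1026.417 − 1024.252 = 2.165 kg m⁻³.
Required change = 2.165 / 0.71 = 3.05 psu.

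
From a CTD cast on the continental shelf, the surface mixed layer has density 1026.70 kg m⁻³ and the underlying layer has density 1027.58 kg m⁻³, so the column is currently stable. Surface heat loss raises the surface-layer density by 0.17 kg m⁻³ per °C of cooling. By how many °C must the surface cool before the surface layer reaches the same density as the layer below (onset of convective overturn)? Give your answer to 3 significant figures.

5.18 °C

Density deficit of the surface layer: 1027.58 − 1026.70 = 0.88 kg m⁻³.
Required change = 0.88 / 0.17 = 5.18 °C.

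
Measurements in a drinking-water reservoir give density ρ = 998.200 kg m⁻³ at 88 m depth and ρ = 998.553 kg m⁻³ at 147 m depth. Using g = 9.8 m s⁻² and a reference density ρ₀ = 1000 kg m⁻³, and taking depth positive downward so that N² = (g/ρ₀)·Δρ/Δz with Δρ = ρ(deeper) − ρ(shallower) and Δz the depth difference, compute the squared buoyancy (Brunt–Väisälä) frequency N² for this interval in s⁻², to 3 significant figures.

Δρ = 998.553 − 998.200 = 0.353 kg m⁻³ over Δz = 147 − 88 = 59 m.
N² = (9.8/1000) × (0.353/59) = 5.8634 × 10⁻⁵ s⁻² ≈ 5.86 × 10⁻⁵ s⁻².

5.86 × 10⁻⁵ s⁻²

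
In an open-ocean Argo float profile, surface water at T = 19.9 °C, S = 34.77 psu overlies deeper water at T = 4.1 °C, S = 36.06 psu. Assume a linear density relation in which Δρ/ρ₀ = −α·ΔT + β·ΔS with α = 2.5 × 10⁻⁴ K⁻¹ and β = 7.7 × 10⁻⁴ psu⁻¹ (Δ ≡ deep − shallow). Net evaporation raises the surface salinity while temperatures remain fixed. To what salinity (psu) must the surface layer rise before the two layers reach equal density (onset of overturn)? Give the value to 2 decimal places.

Neutral buoyancy requires −α(T_deep − T_surf) + β(S_deep − S_surf′) = 0.
S_surf′ = S_deep − (α/β)·ΔT = 36.06 − (2.5 × 10⁻⁴/7.7 × 10⁻⁴)·(-15.8) = 41.1899 psu.
Increase required: 41.1899 − 34.77 = 6.4199 psu.

41.19 psu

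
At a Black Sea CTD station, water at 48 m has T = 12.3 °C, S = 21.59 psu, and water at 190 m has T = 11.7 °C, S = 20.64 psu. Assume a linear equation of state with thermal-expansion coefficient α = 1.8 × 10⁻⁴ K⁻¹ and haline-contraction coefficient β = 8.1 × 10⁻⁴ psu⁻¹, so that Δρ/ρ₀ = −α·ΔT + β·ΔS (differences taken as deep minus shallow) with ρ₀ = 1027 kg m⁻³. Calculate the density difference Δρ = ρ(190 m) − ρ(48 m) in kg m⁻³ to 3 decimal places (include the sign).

-0.679 kg m⁻³

ΔT = -0.6 K, ΔS = -0.95 psu (deep − shallow).
Δρ/ρ₀ = −(1.8 × 10⁻⁴)(-0.6) + (8.1 × 10⁻⁴)(-0.95) = -6.615 × 10⁻⁴.
Δρ = 1027 × (-6.615 × 10⁻⁴) = -0.679 kg m⁻³.
Negative Δρ: lighter below, statically unstable.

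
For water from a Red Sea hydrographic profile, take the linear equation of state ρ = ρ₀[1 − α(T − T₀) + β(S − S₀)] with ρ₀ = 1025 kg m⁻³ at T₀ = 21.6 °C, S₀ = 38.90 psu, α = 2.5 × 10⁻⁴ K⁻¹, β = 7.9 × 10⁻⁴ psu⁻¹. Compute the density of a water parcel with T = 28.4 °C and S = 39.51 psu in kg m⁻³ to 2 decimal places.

T − T₀ = +6.8 K, S − S₀ = +0.61 psu.
Bracket = 1 − α·(+6.8) + β·(+0.61) = 1 + (-1.2181 × 10⁻³) = 0.9987819.
ρ = 1025 × 0.9987819 = 1023.75 kg m⁻³.

1023.75 kg m⁻³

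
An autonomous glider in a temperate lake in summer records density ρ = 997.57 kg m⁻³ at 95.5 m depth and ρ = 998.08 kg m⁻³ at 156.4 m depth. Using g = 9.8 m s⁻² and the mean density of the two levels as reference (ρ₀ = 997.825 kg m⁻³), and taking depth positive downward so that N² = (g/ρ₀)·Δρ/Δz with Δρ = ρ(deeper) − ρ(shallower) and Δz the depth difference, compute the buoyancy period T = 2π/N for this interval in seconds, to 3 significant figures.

693 s

Δρ = 998.08 − 997.57 = 0.51 kg m⁻³ over Δz = 156.4 − 95.5 = 60.9 m.
N² = (9.8/997.825) × (0.51/60.9) = 8.2248 × 10⁻⁵ s⁻².
N = √(8.2248 × 10⁻⁵) = 9.0691 × 10⁻³ rad s⁻¹, so T = 2π/N = 692.81 s ≈ 693 s.
N² > 0, so the interval is statically stable.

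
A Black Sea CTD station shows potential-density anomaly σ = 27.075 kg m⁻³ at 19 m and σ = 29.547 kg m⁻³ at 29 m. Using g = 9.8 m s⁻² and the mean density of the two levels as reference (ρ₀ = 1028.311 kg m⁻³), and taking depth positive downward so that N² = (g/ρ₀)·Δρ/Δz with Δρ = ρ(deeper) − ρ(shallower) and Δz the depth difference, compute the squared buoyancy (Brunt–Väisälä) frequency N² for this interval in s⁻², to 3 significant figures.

Δρ = 1029.547 − 1027.075 = 2.472 kg m⁻³ over Δz = 29 − 19 = 10 m.
N² = (9.8/1028.311) × (2.472/10) = 2.3559 × 10⁻³ s⁻² ≈ 2.36 × 10⁻³ s⁻².
A positive N² confirms static stability across the interval.

2.36 × 10⁻³ s⁻²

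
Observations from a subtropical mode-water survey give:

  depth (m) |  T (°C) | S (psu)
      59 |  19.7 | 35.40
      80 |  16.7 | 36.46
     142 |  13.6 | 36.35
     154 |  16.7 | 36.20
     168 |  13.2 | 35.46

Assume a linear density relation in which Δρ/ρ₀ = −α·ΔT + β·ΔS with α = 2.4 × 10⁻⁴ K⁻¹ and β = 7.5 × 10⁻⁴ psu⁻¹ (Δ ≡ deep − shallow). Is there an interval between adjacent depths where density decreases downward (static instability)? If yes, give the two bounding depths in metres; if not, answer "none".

Evaluate Δρ/ρ₀ = −αΔT + βΔS across each adjacent pair:
  59–80 m: −αΔT+βΔS = −(2.4 × 10⁻⁴)(-3.0)+(7.5 × 10⁻⁴)(+1.06) = 1.5 × 10⁻³ → stable
  80–142 m: −αΔT+βΔS = −(2.4 × 10⁻⁴)(-3.1)+(7.5 × 10⁻⁴)(-0.11) = 6.6 × 10⁻⁴ → stable
  142–154 m: −αΔT+βΔS = −(2.4 × 10⁻⁴)(+3.1)+(7.5 × 10⁻⁴)(-0.15) = -8.6 × 10⁻⁴ → UNSTABLE
  154–168 m: −αΔT+βΔS = −(2.4 × 10⁻⁴)(-3.5)+(7.5 × 10⁻⁴)(-0.74) = 2.8 × 10⁻⁴ → stable
The 142–154 m interval has Δρ < 0: lighter water underlies denser water.

142–154 m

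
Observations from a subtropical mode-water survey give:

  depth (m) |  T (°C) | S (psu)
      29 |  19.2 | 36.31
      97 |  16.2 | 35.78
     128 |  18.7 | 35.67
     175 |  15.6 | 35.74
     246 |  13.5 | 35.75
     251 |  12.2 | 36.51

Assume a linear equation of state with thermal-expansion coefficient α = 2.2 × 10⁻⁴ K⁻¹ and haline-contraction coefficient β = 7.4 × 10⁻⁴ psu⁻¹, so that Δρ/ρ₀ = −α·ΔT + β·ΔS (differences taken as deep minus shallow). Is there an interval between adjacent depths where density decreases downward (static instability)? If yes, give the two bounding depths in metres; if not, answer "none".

97–128 m

Evaluate Δρ/ρ₀ = −αΔT + βΔS across each adjacent pair:
  29–97 m: −αΔT+βΔS = −(2.2 × 10⁻⁴)(-3.0)+(7.4 × 10⁻⁴)(-0.53) = 2.7 × 10⁻⁴ → stable
  97–128 m: −αΔT+βΔS = −(2.2 × 10⁻⁴)(+2.5)+(7.4 × 10⁻⁴)(-0.11) = -6.3 × 10⁻⁴ → UNSTABLE
  128–175 m: −αΔT+βΔS = −(2.2 × 10⁻⁴)(-3.1)+(7.4 × 10⁻⁴)(+0.07) = 7.3 × 10⁻⁴ → stable
  175–246 m: −αΔT+βΔS = −(2.2 × 10⁻⁴)(-2.1)+(7.4 × 10⁻⁴)(+0.01) = 4.7 × 10⁻⁴ → stable
  246–251 m: −αΔT+βΔS = −(2.2 × 10⁻⁴)(-1.3)+(7.4 × 10⁻⁴)(+0.76) = 8.5 × 10⁻⁴ → stable
The 97–128 m interval has Δρ < 0: lighter water underlies denser water.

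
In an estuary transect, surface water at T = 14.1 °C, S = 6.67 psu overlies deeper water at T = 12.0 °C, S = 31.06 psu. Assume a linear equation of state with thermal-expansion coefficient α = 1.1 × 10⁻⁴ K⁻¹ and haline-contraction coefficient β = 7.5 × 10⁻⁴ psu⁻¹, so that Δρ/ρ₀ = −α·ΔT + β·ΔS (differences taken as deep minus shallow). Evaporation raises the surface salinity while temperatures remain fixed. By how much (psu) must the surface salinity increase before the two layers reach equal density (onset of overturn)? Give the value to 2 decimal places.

Neutral buoyancy requires −α(T_deep − T_surf) + β(S_deep − S_surf′) = 0.
S_surf′ = S_deep − (α/β)·ΔT = 31.06 − (1.1 × 10⁻⁴/7.5 × 10⁻⁴)·(-2.1) = 31.3680 psu.
Increase required: 31.3680 − 6.67 = 24.6980 psu.

24.70 psu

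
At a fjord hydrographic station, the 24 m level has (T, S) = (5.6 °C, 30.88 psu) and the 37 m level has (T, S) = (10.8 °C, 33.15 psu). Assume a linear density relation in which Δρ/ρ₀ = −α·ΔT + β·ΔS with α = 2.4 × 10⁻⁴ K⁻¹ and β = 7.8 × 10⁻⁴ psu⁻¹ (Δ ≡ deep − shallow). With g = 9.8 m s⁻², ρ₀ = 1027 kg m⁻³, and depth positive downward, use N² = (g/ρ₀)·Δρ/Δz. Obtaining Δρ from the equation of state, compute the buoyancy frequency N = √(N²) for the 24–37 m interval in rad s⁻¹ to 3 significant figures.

ΔT = +5.2 K, ΔS = +2.27 psu (deep − shallow).
Δρ/ρ₀ = −αΔT + βΔS = -1.248 × 10⁻³ + 1.7706 × 10⁻³ = 5.226 × 10⁻⁴, so Δρ ≈ 0.5367 kg m⁻³.
N² = (g/ρ₀)·Δρ/Δz = g·(Δρ/ρ₀)/Δz = 9.8 × 5.226 × 10⁻⁴ / 13 = 3.9396 × 10⁻⁴ s⁻².
N = √(3.9396 × 10⁻⁴) = 0.019848 rad s⁻¹ ≈ 0.0198 rad s⁻¹.

0.0198 rad s⁻¹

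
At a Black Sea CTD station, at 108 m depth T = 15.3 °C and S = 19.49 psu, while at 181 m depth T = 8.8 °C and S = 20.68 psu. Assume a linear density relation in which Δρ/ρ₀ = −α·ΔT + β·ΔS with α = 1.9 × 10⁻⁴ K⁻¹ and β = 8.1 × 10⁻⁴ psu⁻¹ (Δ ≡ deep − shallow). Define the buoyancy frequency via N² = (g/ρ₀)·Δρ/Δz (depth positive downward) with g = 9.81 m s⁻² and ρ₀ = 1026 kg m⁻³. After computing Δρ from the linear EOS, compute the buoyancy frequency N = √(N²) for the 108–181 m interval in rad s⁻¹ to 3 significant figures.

ΔT = -6.5 K, ΔS = +1.19 psu (deep − shallow).
Δρ/ρ₀ = −αΔT + βΔS = 1.235 × 10⁻³ + 9.639 × 10⁻⁴ = 2.1989 × 10⁻³, so Δρ ≈ 2.256 kg m⁻³.
N² = (g/ρ₀)·Δρ/Δz = g·(Δρ/ρ₀)/Δz = 9.81 × 2.1989 × 10⁻³ / 73 = 2.9550 × 10⁻⁴ s⁻².
N = √(2.9550 × 10⁻⁴) = 0.017190 rad s⁻¹ ≈ 0.0172 rad s⁻¹.

0.0172 rad s⁻¹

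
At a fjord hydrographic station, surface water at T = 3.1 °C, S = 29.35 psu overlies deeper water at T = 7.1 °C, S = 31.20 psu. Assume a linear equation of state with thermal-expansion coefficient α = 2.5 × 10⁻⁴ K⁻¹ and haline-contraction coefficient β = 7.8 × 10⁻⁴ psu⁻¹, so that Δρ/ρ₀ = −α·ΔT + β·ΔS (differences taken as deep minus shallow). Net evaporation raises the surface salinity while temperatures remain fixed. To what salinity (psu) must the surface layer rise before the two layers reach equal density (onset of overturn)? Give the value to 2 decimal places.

29.92 psu

Neutral buoyancy requires −α(T_deep − T_surf) + β(S_deep − S_surf′) = 0.
S_surf′ = S_deep − (α/β)·ΔT = 31.20 − (2.5 × 10⁻⁴/7.8 × 10⁻⁴)·(+4.0) = 29.9179 psu.
Increase required: 29.9179 − 29.35 = 0.5679 psu.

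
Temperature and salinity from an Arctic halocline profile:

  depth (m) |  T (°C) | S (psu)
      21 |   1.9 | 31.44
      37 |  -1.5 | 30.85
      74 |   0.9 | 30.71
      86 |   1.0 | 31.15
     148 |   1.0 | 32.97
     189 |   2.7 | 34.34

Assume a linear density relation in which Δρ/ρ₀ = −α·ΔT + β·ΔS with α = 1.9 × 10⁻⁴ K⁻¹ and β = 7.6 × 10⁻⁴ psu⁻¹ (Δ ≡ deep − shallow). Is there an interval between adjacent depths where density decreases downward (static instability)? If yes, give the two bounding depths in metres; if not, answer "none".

Evaluate Δρ/ρ₀ = −αΔT + βΔS across each adjacent pair:
  21–37 m: −αΔT+βΔS = −(1.9 × 10⁻⁴)(-3.4)+(7.6 × 10⁻⁴)(-0.59) = 2.0 × 10⁻⁴ → stable
  37–74 m: −αΔT+βΔS = −(1.9 × 10⁻⁴)(+2.4)+(7.6 × 10⁻⁴)(-0.14) = -5.6 × 10⁻⁴ → UNSTABLE
  74–86 m: −αΔT+βΔS = −(1.9 × 10⁻⁴)(+0.1)+(7.6 × 10⁻⁴)(+0.44) = 3.2 × 10⁻⁴ → stable
  86–148 m: −αΔT+βΔS = −(1.9 × 10⁻⁴)(+0.0)+(7.6 × 10⁻⁴)(+1.82) = 1.4 × 10⁻³ → stable
  148–189 m: −αΔT+βΔS = −(1.9 × 10⁻⁴)(+1.7)+(7.6 × 10⁻⁴)(+1.37) = 7.2 × 10⁻⁴ → stable
The 37–74 m interval has Δρ < 0: lighter water underlies denser water.

37–74 m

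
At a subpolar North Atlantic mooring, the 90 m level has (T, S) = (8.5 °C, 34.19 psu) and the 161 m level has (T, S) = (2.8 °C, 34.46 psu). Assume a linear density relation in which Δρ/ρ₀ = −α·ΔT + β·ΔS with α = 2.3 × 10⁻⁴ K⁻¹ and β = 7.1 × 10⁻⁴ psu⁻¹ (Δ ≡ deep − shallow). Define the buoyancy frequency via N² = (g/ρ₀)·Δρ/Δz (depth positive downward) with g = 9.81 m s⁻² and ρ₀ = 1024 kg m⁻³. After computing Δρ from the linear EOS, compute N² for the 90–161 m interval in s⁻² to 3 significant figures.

2.08 × 10⁻⁴ s⁻²

ΔT = -5.7 K, ΔS = +0.27 psu (deep − shallow).
Δρ/ρ₀ = −αΔT + βΔS = 1.311 × 10⁻³ + 1.917 × 10⁻⁴ = 1.5027 × 10⁻³, so Δρ ≈ 1.539 kg m⁻³.
N² = (g/ρ₀)·Δρ/Δz = g·(Δρ/ρ₀)/Δz = 9.81 × 1.5027 × 10⁻³ / 71 = 2.0763 × 10⁻⁴ s⁻² ≈ 2.08 × 10⁻⁴ s⁻².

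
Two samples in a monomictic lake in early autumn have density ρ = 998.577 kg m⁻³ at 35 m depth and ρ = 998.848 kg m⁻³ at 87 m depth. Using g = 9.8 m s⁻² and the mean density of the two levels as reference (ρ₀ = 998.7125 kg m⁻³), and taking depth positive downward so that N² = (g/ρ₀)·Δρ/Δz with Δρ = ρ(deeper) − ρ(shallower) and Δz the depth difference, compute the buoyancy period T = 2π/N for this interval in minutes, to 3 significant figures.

14.6 min

Δρ = 998.848 − 998.577 = 0.271 kg m⁻³ over Δz = 87 − 35 = 52 m.
N² = (9.8/998.7125) × (0.271/52) = 5.1139 × 10⁻⁵ s⁻².
N = √(5.1139 × 10⁻⁵) = 7.1512 × 10⁻³ rad s⁻¹, so T = 2π/N = 878.62 s = 14.644 min ≈ 14.6 min.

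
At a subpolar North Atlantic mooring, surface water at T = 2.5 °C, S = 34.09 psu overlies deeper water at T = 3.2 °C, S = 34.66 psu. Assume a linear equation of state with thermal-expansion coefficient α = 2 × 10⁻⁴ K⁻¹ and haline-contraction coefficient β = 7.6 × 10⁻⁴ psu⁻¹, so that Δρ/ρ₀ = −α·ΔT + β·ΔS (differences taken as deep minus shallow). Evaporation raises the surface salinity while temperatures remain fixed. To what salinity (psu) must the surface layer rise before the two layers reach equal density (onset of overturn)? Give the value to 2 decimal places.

Neutral buoyancy requires −α(T_deep − T_surf) + β(S_deep − S_surf′) = 0.
S_surf′ = S_deep − (α/β)·ΔT = 34.66 − (2 × 10⁻⁴/7.6 × 10⁻⁴)·(+0.7) = 34.4758 psu.
Increase required: 34.4758 − 34.09 = 0.3858 psu.

34.48 psu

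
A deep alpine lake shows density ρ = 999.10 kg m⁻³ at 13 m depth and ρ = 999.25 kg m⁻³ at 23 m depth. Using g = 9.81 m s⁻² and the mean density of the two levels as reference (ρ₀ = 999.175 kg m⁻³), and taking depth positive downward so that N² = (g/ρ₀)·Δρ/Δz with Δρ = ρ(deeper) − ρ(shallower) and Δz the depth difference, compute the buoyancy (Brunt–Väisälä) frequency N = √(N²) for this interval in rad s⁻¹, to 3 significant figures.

0.0121 rad s⁻¹

Δρ = 999.25 − 999.10 = 0.15 kg m⁻³ over Δz = 23 − 13 = 10 m.
N² = (9.81/999.175) × (0.15/10) = 1.4727 × 10⁻⁴ s⁻².
N = √(1.4727 × 10⁻⁴) = 0.012135 rad s⁻¹ ≈ 0.0121 rad s⁻¹.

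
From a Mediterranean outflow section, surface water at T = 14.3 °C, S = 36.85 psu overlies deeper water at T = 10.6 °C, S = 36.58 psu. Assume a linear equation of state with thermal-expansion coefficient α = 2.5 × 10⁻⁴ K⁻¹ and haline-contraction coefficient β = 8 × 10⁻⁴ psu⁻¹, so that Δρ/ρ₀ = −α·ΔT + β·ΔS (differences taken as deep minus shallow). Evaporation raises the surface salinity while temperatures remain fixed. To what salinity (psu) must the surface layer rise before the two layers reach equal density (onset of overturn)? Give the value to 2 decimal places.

37.74 psu

Neutral buoyancy requires −α(T_deep − T_surf) + β(S_deep − S_surf′) = 0.
S_surf′ = S_deep − (α/β)·ΔT = 36.58 − (2.5 × 10⁻⁴/8 × 10⁻⁴)·(-3.7) = 37.7362 psu.
Increase required: 37.7362 − 36.85 = 0.8862 psu.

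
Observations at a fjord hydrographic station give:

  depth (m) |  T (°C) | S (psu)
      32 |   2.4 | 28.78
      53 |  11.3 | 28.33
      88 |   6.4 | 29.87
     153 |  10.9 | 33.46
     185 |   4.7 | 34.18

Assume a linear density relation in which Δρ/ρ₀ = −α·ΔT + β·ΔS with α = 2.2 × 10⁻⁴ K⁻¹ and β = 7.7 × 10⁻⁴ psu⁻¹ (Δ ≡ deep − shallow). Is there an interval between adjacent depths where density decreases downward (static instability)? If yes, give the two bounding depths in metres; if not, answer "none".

32–53 m

Evaluate Δρ/ρ₀ = −αΔT + βΔS across each adjacent pair:
  32–53 m: −αΔT+βΔS = −(2.2 × 10⁻⁴)(+8.9)+(7.7 × 10⁻⁴)(-0.45) = -2.3 × 10⁻³ → UNSTABLE
  53–88 m: −αΔT+βΔS = −(2.2 × 10⁻⁴)(-4.9)+(7.7 × 10⁻⁴)(+1.54) = 2.3 × 10⁻³ → stable
  88–153 m: −αΔT+βΔS = −(2.2 × 10⁻⁴)(+4.5)+(7.7 × 10⁻⁴)(+3.59) = 1.8 × 10⁻³ → stable
  153–185 m: −αΔT+βΔS = −(2.2 × 10⁻⁴)(-6.2)+(7.7 × 10⁻⁴)(+0.72) = 1.9 × 10⁻³ → stable
The 32–53 m interval has Δρ < 0: lighter water underlies denser water.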